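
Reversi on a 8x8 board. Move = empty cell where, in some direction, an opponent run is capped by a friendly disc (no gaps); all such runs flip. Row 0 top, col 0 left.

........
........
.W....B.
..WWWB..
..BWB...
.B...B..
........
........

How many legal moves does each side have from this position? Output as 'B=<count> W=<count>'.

-- B to move --
(1,0): no bracket -> illegal
(1,1): no bracket -> illegal
(1,2): no bracket -> illegal
(2,0): no bracket -> illegal
(2,2): flips 2 -> legal
(2,3): no bracket -> illegal
(2,4): flips 2 -> legal
(2,5): no bracket -> illegal
(3,0): no bracket -> illegal
(3,1): flips 3 -> legal
(4,1): no bracket -> illegal
(4,5): no bracket -> illegal
(5,2): no bracket -> illegal
(5,3): no bracket -> illegal
(5,4): no bracket -> illegal
B mobility = 3
-- W to move --
(1,5): no bracket -> illegal
(1,6): no bracket -> illegal
(1,7): no bracket -> illegal
(2,4): no bracket -> illegal
(2,5): no bracket -> illegal
(2,7): no bracket -> illegal
(3,1): no bracket -> illegal
(3,6): flips 1 -> legal
(3,7): no bracket -> illegal
(4,0): no bracket -> illegal
(4,1): flips 1 -> legal
(4,5): flips 1 -> legal
(4,6): no bracket -> illegal
(5,0): no bracket -> illegal
(5,2): flips 1 -> legal
(5,3): no bracket -> illegal
(5,4): flips 1 -> legal
(5,6): no bracket -> illegal
(6,0): flips 2 -> legal
(6,1): no bracket -> illegal
(6,2): no bracket -> illegal
(6,4): no bracket -> illegal
(6,5): no bracket -> illegal
(6,6): flips 2 -> legal
W mobility = 7

Answer: B=3 W=7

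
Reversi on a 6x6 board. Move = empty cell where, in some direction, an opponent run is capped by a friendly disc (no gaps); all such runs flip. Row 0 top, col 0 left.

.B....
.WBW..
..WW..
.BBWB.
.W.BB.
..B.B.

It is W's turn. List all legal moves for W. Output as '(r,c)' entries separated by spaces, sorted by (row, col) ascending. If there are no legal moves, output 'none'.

Answer: (0,2) (2,1) (3,0) (3,5) (4,0) (4,2) (4,5) (5,3) (5,5)

Derivation:
(0,0): no bracket -> illegal
(0,2): flips 1 -> legal
(0,3): no bracket -> illegal
(1,0): no bracket -> illegal
(2,0): no bracket -> illegal
(2,1): flips 1 -> legal
(2,4): no bracket -> illegal
(2,5): no bracket -> illegal
(3,0): flips 2 -> legal
(3,5): flips 1 -> legal
(4,0): flips 1 -> legal
(4,2): flips 1 -> legal
(4,5): flips 1 -> legal
(5,1): no bracket -> illegal
(5,3): flips 1 -> legal
(5,5): flips 1 -> legal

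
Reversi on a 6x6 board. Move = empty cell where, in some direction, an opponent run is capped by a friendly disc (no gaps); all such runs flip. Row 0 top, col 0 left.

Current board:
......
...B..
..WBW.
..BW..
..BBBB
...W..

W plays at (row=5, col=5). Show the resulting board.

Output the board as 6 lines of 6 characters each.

Place W at (5,5); scan 8 dirs for brackets.
Dir NW: opp run (4,4) capped by W -> flip
Dir N: opp run (4,5), next='.' -> no flip
Dir NE: edge -> no flip
Dir W: first cell '.' (not opp) -> no flip
Dir E: edge -> no flip
Dir SW: edge -> no flip
Dir S: edge -> no flip
Dir SE: edge -> no flip
All flips: (4,4)

Answer: ......
...B..
..WBW.
..BW..
..BBWB
...W.W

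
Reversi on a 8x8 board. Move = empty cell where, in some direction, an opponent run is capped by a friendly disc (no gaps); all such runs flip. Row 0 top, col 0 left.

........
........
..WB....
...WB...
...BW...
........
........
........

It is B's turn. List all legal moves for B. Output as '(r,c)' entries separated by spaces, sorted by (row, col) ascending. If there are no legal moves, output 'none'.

Answer: (2,1) (3,2) (4,5) (5,4)

Derivation:
(1,1): no bracket -> illegal
(1,2): no bracket -> illegal
(1,3): no bracket -> illegal
(2,1): flips 1 -> legal
(2,4): no bracket -> illegal
(3,1): no bracket -> illegal
(3,2): flips 1 -> legal
(3,5): no bracket -> illegal
(4,2): no bracket -> illegal
(4,5): flips 1 -> legal
(5,3): no bracket -> illegal
(5,4): flips 1 -> legal
(5,5): no bracket -> illegal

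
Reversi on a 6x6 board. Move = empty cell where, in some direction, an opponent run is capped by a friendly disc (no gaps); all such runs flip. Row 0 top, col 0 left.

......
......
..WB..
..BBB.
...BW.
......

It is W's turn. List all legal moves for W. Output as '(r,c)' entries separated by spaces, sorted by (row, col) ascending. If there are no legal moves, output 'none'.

Answer: (2,4) (4,2)

Derivation:
(1,2): no bracket -> illegal
(1,3): no bracket -> illegal
(1,4): no bracket -> illegal
(2,1): no bracket -> illegal
(2,4): flips 2 -> legal
(2,5): no bracket -> illegal
(3,1): no bracket -> illegal
(3,5): no bracket -> illegal
(4,1): no bracket -> illegal
(4,2): flips 2 -> legal
(4,5): no bracket -> illegal
(5,2): no bracket -> illegal
(5,3): no bracket -> illegal
(5,4): no bracket -> illegal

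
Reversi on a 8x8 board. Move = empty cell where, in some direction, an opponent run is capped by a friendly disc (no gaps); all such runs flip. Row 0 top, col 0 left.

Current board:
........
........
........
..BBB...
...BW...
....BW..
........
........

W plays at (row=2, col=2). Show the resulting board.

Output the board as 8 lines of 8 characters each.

Place W at (2,2); scan 8 dirs for brackets.
Dir NW: first cell '.' (not opp) -> no flip
Dir N: first cell '.' (not opp) -> no flip
Dir NE: first cell '.' (not opp) -> no flip
Dir W: first cell '.' (not opp) -> no flip
Dir E: first cell '.' (not opp) -> no flip
Dir SW: first cell '.' (not opp) -> no flip
Dir S: opp run (3,2), next='.' -> no flip
Dir SE: opp run (3,3) capped by W -> flip
All flips: (3,3)

Answer: ........
........
..W.....
..BWB...
...BW...
....BW..
........
........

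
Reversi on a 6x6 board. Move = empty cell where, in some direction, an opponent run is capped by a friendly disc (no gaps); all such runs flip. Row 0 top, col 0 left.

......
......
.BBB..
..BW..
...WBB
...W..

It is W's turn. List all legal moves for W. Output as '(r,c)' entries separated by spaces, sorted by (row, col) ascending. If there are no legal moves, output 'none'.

Answer: (1,0) (1,1) (1,3) (3,1) (3,5) (5,5)

Derivation:
(1,0): flips 2 -> legal
(1,1): flips 1 -> legal
(1,2): no bracket -> illegal
(1,3): flips 1 -> legal
(1,4): no bracket -> illegal
(2,0): no bracket -> illegal
(2,4): no bracket -> illegal
(3,0): no bracket -> illegal
(3,1): flips 1 -> legal
(3,4): no bracket -> illegal
(3,5): flips 1 -> legal
(4,1): no bracket -> illegal
(4,2): no bracket -> illegal
(5,4): no bracket -> illegal
(5,5): flips 1 -> legal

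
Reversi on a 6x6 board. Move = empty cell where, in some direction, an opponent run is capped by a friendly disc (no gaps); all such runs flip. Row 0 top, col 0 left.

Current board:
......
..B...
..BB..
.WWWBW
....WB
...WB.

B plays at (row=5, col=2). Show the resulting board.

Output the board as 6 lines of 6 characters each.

Answer: ......
..B...
..BB..
.WWWBW
....WB
..BBB.

Derivation:
Place B at (5,2); scan 8 dirs for brackets.
Dir NW: first cell '.' (not opp) -> no flip
Dir N: first cell '.' (not opp) -> no flip
Dir NE: first cell '.' (not opp) -> no flip
Dir W: first cell '.' (not opp) -> no flip
Dir E: opp run (5,3) capped by B -> flip
Dir SW: edge -> no flip
Dir S: edge -> no flip
Dir SE: edge -> no flip
All flips: (5,3)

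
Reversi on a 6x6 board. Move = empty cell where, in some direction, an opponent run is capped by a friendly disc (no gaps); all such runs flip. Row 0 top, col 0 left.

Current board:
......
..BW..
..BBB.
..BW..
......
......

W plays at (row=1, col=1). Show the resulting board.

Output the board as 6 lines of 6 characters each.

Answer: ......
.WWW..
..WBB.
..BW..
......
......

Derivation:
Place W at (1,1); scan 8 dirs for brackets.
Dir NW: first cell '.' (not opp) -> no flip
Dir N: first cell '.' (not opp) -> no flip
Dir NE: first cell '.' (not opp) -> no flip
Dir W: first cell '.' (not opp) -> no flip
Dir E: opp run (1,2) capped by W -> flip
Dir SW: first cell '.' (not opp) -> no flip
Dir S: first cell '.' (not opp) -> no flip
Dir SE: opp run (2,2) capped by W -> flip
All flips: (1,2) (2,2)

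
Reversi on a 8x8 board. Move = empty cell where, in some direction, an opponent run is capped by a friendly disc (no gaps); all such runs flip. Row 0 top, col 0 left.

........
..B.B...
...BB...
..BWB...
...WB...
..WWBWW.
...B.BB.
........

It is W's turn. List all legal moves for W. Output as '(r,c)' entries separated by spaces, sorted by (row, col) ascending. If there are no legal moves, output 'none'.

Answer: (1,3) (1,5) (2,1) (2,5) (3,1) (3,5) (4,5) (7,3) (7,4) (7,5) (7,6) (7,7)

Derivation:
(0,1): no bracket -> illegal
(0,2): no bracket -> illegal
(0,3): no bracket -> illegal
(0,4): no bracket -> illegal
(0,5): no bracket -> illegal
(1,1): no bracket -> illegal
(1,3): flips 1 -> legal
(1,5): flips 1 -> legal
(2,1): flips 1 -> legal
(2,2): no bracket -> illegal
(2,5): flips 1 -> legal
(3,1): flips 1 -> legal
(3,5): flips 2 -> legal
(4,1): no bracket -> illegal
(4,2): no bracket -> illegal
(4,5): flips 1 -> legal
(5,7): no bracket -> illegal
(6,2): no bracket -> illegal
(6,4): no bracket -> illegal
(6,7): no bracket -> illegal
(7,2): no bracket -> illegal
(7,3): flips 1 -> legal
(7,4): flips 2 -> legal
(7,5): flips 1 -> legal
(7,6): flips 3 -> legal
(7,7): flips 1 -> legal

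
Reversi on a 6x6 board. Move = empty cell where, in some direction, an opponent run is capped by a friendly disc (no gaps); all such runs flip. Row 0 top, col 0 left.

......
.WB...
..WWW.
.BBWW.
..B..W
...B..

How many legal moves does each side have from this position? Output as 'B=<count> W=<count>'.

-- B to move --
(0,0): no bracket -> illegal
(0,1): no bracket -> illegal
(0,2): no bracket -> illegal
(1,0): flips 1 -> legal
(1,3): flips 1 -> legal
(1,4): flips 1 -> legal
(1,5): flips 2 -> legal
(2,0): no bracket -> illegal
(2,1): no bracket -> illegal
(2,5): no bracket -> illegal
(3,5): flips 2 -> legal
(4,3): no bracket -> illegal
(4,4): no bracket -> illegal
(5,4): no bracket -> illegal
(5,5): no bracket -> illegal
B mobility = 5
-- W to move --
(0,1): flips 1 -> legal
(0,2): flips 1 -> legal
(0,3): no bracket -> illegal
(1,3): flips 1 -> legal
(2,0): no bracket -> illegal
(2,1): no bracket -> illegal
(3,0): flips 2 -> legal
(4,0): flips 1 -> legal
(4,1): flips 1 -> legal
(4,3): no bracket -> illegal
(4,4): no bracket -> illegal
(5,1): flips 1 -> legal
(5,2): flips 2 -> legal
(5,4): no bracket -> illegal
W mobility = 8

Answer: B=5 W=8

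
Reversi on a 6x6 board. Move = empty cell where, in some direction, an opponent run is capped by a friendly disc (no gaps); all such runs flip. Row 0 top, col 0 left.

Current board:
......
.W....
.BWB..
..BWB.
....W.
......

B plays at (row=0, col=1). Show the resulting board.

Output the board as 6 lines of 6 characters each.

Place B at (0,1); scan 8 dirs for brackets.
Dir NW: edge -> no flip
Dir N: edge -> no flip
Dir NE: edge -> no flip
Dir W: first cell '.' (not opp) -> no flip
Dir E: first cell '.' (not opp) -> no flip
Dir SW: first cell '.' (not opp) -> no flip
Dir S: opp run (1,1) capped by B -> flip
Dir SE: first cell '.' (not opp) -> no flip
All flips: (1,1)

Answer: .B....
.B....
.BWB..
..BWB.
....W.
......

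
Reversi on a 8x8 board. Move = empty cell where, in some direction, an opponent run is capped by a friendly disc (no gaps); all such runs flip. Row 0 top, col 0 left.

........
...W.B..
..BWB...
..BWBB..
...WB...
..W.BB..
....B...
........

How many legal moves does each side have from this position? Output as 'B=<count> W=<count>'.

Answer: B=6 W=11

Derivation:
-- B to move --
(0,2): flips 1 -> legal
(0,3): no bracket -> illegal
(0,4): flips 1 -> legal
(1,2): flips 1 -> legal
(1,4): flips 1 -> legal
(4,1): no bracket -> illegal
(4,2): flips 2 -> legal
(5,1): no bracket -> illegal
(5,3): no bracket -> illegal
(6,1): flips 2 -> legal
(6,2): no bracket -> illegal
(6,3): no bracket -> illegal
B mobility = 6
-- W to move --
(0,4): no bracket -> illegal
(0,5): no bracket -> illegal
(0,6): flips 2 -> legal
(1,1): flips 1 -> legal
(1,2): no bracket -> illegal
(1,4): no bracket -> illegal
(1,6): no bracket -> illegal
(2,1): flips 2 -> legal
(2,5): flips 2 -> legal
(2,6): no bracket -> illegal
(3,1): flips 2 -> legal
(3,6): flips 2 -> legal
(4,1): flips 1 -> legal
(4,2): no bracket -> illegal
(4,5): flips 2 -> legal
(4,6): flips 2 -> legal
(5,3): no bracket -> illegal
(5,6): no bracket -> illegal
(6,3): no bracket -> illegal
(6,5): flips 1 -> legal
(6,6): flips 2 -> legal
(7,3): no bracket -> illegal
(7,4): no bracket -> illegal
(7,5): no bracket -> illegal
W mobility = 11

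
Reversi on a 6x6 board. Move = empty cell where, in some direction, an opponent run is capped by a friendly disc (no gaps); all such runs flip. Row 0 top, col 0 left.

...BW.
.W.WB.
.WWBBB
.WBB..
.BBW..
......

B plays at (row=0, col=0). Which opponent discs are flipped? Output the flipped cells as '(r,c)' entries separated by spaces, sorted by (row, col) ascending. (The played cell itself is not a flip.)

Dir NW: edge -> no flip
Dir N: edge -> no flip
Dir NE: edge -> no flip
Dir W: edge -> no flip
Dir E: first cell '.' (not opp) -> no flip
Dir SW: edge -> no flip
Dir S: first cell '.' (not opp) -> no flip
Dir SE: opp run (1,1) (2,2) capped by B -> flip

Answer: (1,1) (2,2)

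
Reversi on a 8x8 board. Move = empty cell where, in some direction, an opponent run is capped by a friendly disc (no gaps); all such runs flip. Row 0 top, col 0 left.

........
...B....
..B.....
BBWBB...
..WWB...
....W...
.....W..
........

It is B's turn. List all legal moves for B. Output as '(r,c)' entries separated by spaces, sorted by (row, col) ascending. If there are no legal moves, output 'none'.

(2,1): no bracket -> illegal
(2,3): no bracket -> illegal
(4,1): flips 2 -> legal
(4,5): no bracket -> illegal
(5,1): flips 1 -> legal
(5,2): flips 3 -> legal
(5,3): flips 2 -> legal
(5,5): no bracket -> illegal
(5,6): no bracket -> illegal
(6,3): no bracket -> illegal
(6,4): flips 1 -> legal
(6,6): no bracket -> illegal
(7,4): no bracket -> illegal
(7,5): no bracket -> illegal
(7,6): no bracket -> illegal

Answer: (4,1) (5,1) (5,2) (5,3) (6,4)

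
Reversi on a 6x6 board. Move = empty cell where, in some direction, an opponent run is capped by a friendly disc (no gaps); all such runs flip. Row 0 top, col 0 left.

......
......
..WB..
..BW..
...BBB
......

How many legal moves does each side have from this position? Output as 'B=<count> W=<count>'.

-- B to move --
(1,1): flips 2 -> legal
(1,2): flips 1 -> legal
(1,3): no bracket -> illegal
(2,1): flips 1 -> legal
(2,4): no bracket -> illegal
(3,1): no bracket -> illegal
(3,4): flips 1 -> legal
(4,2): no bracket -> illegal
B mobility = 4
-- W to move --
(1,2): no bracket -> illegal
(1,3): flips 1 -> legal
(1,4): no bracket -> illegal
(2,1): no bracket -> illegal
(2,4): flips 1 -> legal
(3,1): flips 1 -> legal
(3,4): no bracket -> illegal
(3,5): no bracket -> illegal
(4,1): no bracket -> illegal
(4,2): flips 1 -> legal
(5,2): no bracket -> illegal
(5,3): flips 1 -> legal
(5,4): no bracket -> illegal
(5,5): flips 1 -> legal
W mobility = 6

Answer: B=4 W=6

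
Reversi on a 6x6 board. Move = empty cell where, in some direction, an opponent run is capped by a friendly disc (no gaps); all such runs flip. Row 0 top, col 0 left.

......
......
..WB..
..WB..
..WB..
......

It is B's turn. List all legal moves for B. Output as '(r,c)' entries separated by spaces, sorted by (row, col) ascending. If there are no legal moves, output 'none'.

Answer: (1,1) (2,1) (3,1) (4,1) (5,1)

Derivation:
(1,1): flips 1 -> legal
(1,2): no bracket -> illegal
(1,3): no bracket -> illegal
(2,1): flips 2 -> legal
(3,1): flips 1 -> legal
(4,1): flips 2 -> legal
(5,1): flips 1 -> legal
(5,2): no bracket -> illegal
(5,3): no bracket -> illegal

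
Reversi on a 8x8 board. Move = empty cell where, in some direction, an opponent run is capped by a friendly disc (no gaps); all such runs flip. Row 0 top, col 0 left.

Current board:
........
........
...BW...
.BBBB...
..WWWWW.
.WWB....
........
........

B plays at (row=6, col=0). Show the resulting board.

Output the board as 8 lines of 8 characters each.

Place B at (6,0); scan 8 dirs for brackets.
Dir NW: edge -> no flip
Dir N: first cell '.' (not opp) -> no flip
Dir NE: opp run (5,1) (4,2) capped by B -> flip
Dir W: edge -> no flip
Dir E: first cell '.' (not opp) -> no flip
Dir SW: edge -> no flip
Dir S: first cell '.' (not opp) -> no flip
Dir SE: first cell '.' (not opp) -> no flip
All flips: (4,2) (5,1)

Answer: ........
........
...BW...
.BBBB...
..BWWWW.
.BWB....
B.......
........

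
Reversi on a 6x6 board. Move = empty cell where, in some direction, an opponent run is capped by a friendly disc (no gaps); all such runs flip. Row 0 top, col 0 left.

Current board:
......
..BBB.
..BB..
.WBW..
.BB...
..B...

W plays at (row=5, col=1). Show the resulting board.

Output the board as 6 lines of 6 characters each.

Answer: ......
..BBB.
..BB..
.WBW..
.WW...
.WB...

Derivation:
Place W at (5,1); scan 8 dirs for brackets.
Dir NW: first cell '.' (not opp) -> no flip
Dir N: opp run (4,1) capped by W -> flip
Dir NE: opp run (4,2) capped by W -> flip
Dir W: first cell '.' (not opp) -> no flip
Dir E: opp run (5,2), next='.' -> no flip
Dir SW: edge -> no flip
Dir S: edge -> no flip
Dir SE: edge -> no flip
All flips: (4,1) (4,2)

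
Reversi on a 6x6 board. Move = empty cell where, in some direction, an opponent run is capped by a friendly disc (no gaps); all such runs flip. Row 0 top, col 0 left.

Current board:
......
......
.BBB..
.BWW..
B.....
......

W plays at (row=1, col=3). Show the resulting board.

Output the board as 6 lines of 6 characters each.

Place W at (1,3); scan 8 dirs for brackets.
Dir NW: first cell '.' (not opp) -> no flip
Dir N: first cell '.' (not opp) -> no flip
Dir NE: first cell '.' (not opp) -> no flip
Dir W: first cell '.' (not opp) -> no flip
Dir E: first cell '.' (not opp) -> no flip
Dir SW: opp run (2,2) (3,1) (4,0), next=edge -> no flip
Dir S: opp run (2,3) capped by W -> flip
Dir SE: first cell '.' (not opp) -> no flip
All flips: (2,3)

Answer: ......
...W..
.BBW..
.BWW..
B.....
......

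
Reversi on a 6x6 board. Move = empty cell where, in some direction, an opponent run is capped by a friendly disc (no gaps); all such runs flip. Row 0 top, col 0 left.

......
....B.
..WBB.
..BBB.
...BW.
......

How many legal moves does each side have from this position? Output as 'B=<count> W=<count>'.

Answer: B=6 W=3

Derivation:
-- B to move --
(1,1): flips 1 -> legal
(1,2): flips 1 -> legal
(1,3): no bracket -> illegal
(2,1): flips 1 -> legal
(3,1): no bracket -> illegal
(3,5): no bracket -> illegal
(4,5): flips 1 -> legal
(5,3): no bracket -> illegal
(5,4): flips 1 -> legal
(5,5): flips 1 -> legal
B mobility = 6
-- W to move --
(0,3): no bracket -> illegal
(0,4): flips 3 -> legal
(0,5): no bracket -> illegal
(1,2): no bracket -> illegal
(1,3): no bracket -> illegal
(1,5): no bracket -> illegal
(2,1): no bracket -> illegal
(2,5): flips 2 -> legal
(3,1): no bracket -> illegal
(3,5): no bracket -> illegal
(4,1): no bracket -> illegal
(4,2): flips 2 -> legal
(4,5): no bracket -> illegal
(5,2): no bracket -> illegal
(5,3): no bracket -> illegal
(5,4): no bracket -> illegal
W mobility = 3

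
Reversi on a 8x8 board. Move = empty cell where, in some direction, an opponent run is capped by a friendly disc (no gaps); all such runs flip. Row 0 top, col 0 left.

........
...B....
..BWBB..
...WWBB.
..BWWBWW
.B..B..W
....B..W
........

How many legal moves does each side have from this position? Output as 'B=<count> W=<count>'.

-- B to move --
(1,2): flips 2 -> legal
(1,4): no bracket -> illegal
(3,2): flips 3 -> legal
(3,7): no bracket -> illegal
(5,2): flips 2 -> legal
(5,3): flips 4 -> legal
(5,5): flips 2 -> legal
(5,6): flips 1 -> legal
(6,6): no bracket -> illegal
(7,6): no bracket -> illegal
(7,7): no bracket -> illegal
B mobility = 6
-- W to move --
(0,2): flips 3 -> legal
(0,3): flips 1 -> legal
(0,4): no bracket -> illegal
(1,1): flips 1 -> legal
(1,2): no bracket -> illegal
(1,4): flips 3 -> legal
(1,5): flips 1 -> legal
(1,6): flips 1 -> legal
(2,1): flips 1 -> legal
(2,6): flips 4 -> legal
(2,7): no bracket -> illegal
(3,1): no bracket -> illegal
(3,2): no bracket -> illegal
(3,7): flips 2 -> legal
(4,0): no bracket -> illegal
(4,1): flips 1 -> legal
(5,0): no bracket -> illegal
(5,2): no bracket -> illegal
(5,3): no bracket -> illegal
(5,5): no bracket -> illegal
(5,6): flips 1 -> legal
(6,0): flips 2 -> legal
(6,1): no bracket -> illegal
(6,2): no bracket -> illegal
(6,3): no bracket -> illegal
(6,5): flips 1 -> legal
(7,3): no bracket -> illegal
(7,4): flips 2 -> legal
(7,5): no bracket -> illegal
W mobility = 14

Answer: B=6 W=14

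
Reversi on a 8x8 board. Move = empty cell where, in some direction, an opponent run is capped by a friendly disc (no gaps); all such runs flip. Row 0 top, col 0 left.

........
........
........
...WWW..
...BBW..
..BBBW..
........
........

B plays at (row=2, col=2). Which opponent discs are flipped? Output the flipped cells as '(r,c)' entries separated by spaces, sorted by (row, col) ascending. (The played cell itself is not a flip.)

Dir NW: first cell '.' (not opp) -> no flip
Dir N: first cell '.' (not opp) -> no flip
Dir NE: first cell '.' (not opp) -> no flip
Dir W: first cell '.' (not opp) -> no flip
Dir E: first cell '.' (not opp) -> no flip
Dir SW: first cell '.' (not opp) -> no flip
Dir S: first cell '.' (not opp) -> no flip
Dir SE: opp run (3,3) capped by B -> flip

Answer: (3,3)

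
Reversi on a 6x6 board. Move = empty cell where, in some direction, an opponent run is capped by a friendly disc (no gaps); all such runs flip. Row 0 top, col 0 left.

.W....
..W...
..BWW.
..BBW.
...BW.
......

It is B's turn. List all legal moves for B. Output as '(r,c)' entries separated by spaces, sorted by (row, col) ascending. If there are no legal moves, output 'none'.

Answer: (0,2) (1,3) (1,4) (1,5) (2,5) (3,5) (4,5) (5,5)

Derivation:
(0,0): no bracket -> illegal
(0,2): flips 1 -> legal
(0,3): no bracket -> illegal
(1,0): no bracket -> illegal
(1,1): no bracket -> illegal
(1,3): flips 1 -> legal
(1,4): flips 1 -> legal
(1,5): flips 1 -> legal
(2,1): no bracket -> illegal
(2,5): flips 3 -> legal
(3,5): flips 1 -> legal
(4,5): flips 1 -> legal
(5,3): no bracket -> illegal
(5,4): no bracket -> illegal
(5,5): flips 1 -> legal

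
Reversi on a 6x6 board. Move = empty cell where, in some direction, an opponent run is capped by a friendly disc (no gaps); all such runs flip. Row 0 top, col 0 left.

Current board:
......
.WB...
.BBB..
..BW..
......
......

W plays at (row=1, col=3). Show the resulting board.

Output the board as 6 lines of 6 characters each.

Answer: ......
.WWW..
.BBW..
..BW..
......
......

Derivation:
Place W at (1,3); scan 8 dirs for brackets.
Dir NW: first cell '.' (not opp) -> no flip
Dir N: first cell '.' (not opp) -> no flip
Dir NE: first cell '.' (not opp) -> no flip
Dir W: opp run (1,2) capped by W -> flip
Dir E: first cell '.' (not opp) -> no flip
Dir SW: opp run (2,2), next='.' -> no flip
Dir S: opp run (2,3) capped by W -> flip
Dir SE: first cell '.' (not opp) -> no flip
All flips: (1,2) (2,3)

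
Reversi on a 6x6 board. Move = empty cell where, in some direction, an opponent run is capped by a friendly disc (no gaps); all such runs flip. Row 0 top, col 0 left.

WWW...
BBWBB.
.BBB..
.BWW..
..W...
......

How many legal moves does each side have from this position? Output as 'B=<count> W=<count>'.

Answer: B=7 W=8

Derivation:
-- B to move --
(0,3): flips 1 -> legal
(2,4): no bracket -> illegal
(3,4): flips 2 -> legal
(4,1): flips 1 -> legal
(4,3): flips 2 -> legal
(4,4): flips 1 -> legal
(5,1): no bracket -> illegal
(5,2): flips 2 -> legal
(5,3): flips 1 -> legal
B mobility = 7
-- W to move --
(0,3): flips 2 -> legal
(0,4): no bracket -> illegal
(0,5): flips 2 -> legal
(1,5): flips 2 -> legal
(2,0): flips 3 -> legal
(2,4): flips 1 -> legal
(2,5): no bracket -> illegal
(3,0): flips 2 -> legal
(3,4): flips 1 -> legal
(4,0): no bracket -> illegal
(4,1): flips 3 -> legal
W mobility = 8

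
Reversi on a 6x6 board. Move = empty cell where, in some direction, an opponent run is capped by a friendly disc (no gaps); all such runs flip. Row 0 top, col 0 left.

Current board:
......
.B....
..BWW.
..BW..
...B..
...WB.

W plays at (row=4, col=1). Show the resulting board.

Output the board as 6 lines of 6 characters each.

Answer: ......
.B....
..BWW.
..WW..
.W.B..
...WB.

Derivation:
Place W at (4,1); scan 8 dirs for brackets.
Dir NW: first cell '.' (not opp) -> no flip
Dir N: first cell '.' (not opp) -> no flip
Dir NE: opp run (3,2) capped by W -> flip
Dir W: first cell '.' (not opp) -> no flip
Dir E: first cell '.' (not opp) -> no flip
Dir SW: first cell '.' (not opp) -> no flip
Dir S: first cell '.' (not opp) -> no flip
Dir SE: first cell '.' (not opp) -> no flip
All flips: (3,2)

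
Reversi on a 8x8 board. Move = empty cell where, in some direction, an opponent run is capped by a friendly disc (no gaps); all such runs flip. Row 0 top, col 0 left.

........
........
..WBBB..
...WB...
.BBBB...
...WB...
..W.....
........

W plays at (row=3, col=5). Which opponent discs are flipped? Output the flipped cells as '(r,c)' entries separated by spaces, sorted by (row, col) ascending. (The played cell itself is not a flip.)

Answer: (3,4) (4,4)

Derivation:
Dir NW: opp run (2,4), next='.' -> no flip
Dir N: opp run (2,5), next='.' -> no flip
Dir NE: first cell '.' (not opp) -> no flip
Dir W: opp run (3,4) capped by W -> flip
Dir E: first cell '.' (not opp) -> no flip
Dir SW: opp run (4,4) capped by W -> flip
Dir S: first cell '.' (not opp) -> no flip
Dir SE: first cell '.' (not opp) -> no flip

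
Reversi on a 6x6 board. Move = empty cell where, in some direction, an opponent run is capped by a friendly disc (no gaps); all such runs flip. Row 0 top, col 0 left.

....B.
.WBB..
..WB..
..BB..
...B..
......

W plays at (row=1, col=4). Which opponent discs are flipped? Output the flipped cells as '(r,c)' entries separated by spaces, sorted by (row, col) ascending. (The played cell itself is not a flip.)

Dir NW: first cell '.' (not opp) -> no flip
Dir N: opp run (0,4), next=edge -> no flip
Dir NE: first cell '.' (not opp) -> no flip
Dir W: opp run (1,3) (1,2) capped by W -> flip
Dir E: first cell '.' (not opp) -> no flip
Dir SW: opp run (2,3) (3,2), next='.' -> no flip
Dir S: first cell '.' (not opp) -> no flip
Dir SE: first cell '.' (not opp) -> no flip

Answer: (1,2) (1,3)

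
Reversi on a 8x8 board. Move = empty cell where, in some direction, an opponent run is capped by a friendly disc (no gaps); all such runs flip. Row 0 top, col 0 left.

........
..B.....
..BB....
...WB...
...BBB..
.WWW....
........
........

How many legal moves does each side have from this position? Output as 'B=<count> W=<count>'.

-- B to move --
(2,4): no bracket -> illegal
(3,2): flips 1 -> legal
(4,0): no bracket -> illegal
(4,1): no bracket -> illegal
(4,2): no bracket -> illegal
(5,0): no bracket -> illegal
(5,4): no bracket -> illegal
(6,0): no bracket -> illegal
(6,1): flips 1 -> legal
(6,2): flips 1 -> legal
(6,3): flips 1 -> legal
(6,4): no bracket -> illegal
B mobility = 4
-- W to move --
(0,1): no bracket -> illegal
(0,2): no bracket -> illegal
(0,3): no bracket -> illegal
(1,1): flips 1 -> legal
(1,3): flips 1 -> legal
(1,4): no bracket -> illegal
(2,1): no bracket -> illegal
(2,4): no bracket -> illegal
(2,5): flips 2 -> legal
(3,1): no bracket -> illegal
(3,2): no bracket -> illegal
(3,5): flips 2 -> legal
(3,6): no bracket -> illegal
(4,2): no bracket -> illegal
(4,6): no bracket -> illegal
(5,4): no bracket -> illegal
(5,5): flips 1 -> legal
(5,6): no bracket -> illegal
W mobility = 5

Answer: B=4 W=5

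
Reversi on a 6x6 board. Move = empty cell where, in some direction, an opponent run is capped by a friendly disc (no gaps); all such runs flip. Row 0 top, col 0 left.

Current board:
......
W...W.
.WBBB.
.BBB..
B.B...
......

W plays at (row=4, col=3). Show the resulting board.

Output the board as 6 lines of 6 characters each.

Place W at (4,3); scan 8 dirs for brackets.
Dir NW: opp run (3,2) capped by W -> flip
Dir N: opp run (3,3) (2,3), next='.' -> no flip
Dir NE: first cell '.' (not opp) -> no flip
Dir W: opp run (4,2), next='.' -> no flip
Dir E: first cell '.' (not opp) -> no flip
Dir SW: first cell '.' (not opp) -> no flip
Dir S: first cell '.' (not opp) -> no flip
Dir SE: first cell '.' (not opp) -> no flip
All flips: (3,2)

Answer: ......
W...W.
.WBBB.
.BWB..
B.BW..
......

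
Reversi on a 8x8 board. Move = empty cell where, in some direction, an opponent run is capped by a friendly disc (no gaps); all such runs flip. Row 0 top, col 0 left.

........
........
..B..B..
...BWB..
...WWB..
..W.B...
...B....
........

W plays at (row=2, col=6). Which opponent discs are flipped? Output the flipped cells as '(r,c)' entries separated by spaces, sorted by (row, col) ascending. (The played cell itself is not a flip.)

Answer: (3,5)

Derivation:
Dir NW: first cell '.' (not opp) -> no flip
Dir N: first cell '.' (not opp) -> no flip
Dir NE: first cell '.' (not opp) -> no flip
Dir W: opp run (2,5), next='.' -> no flip
Dir E: first cell '.' (not opp) -> no flip
Dir SW: opp run (3,5) capped by W -> flip
Dir S: first cell '.' (not opp) -> no flip
Dir SE: first cell '.' (not opp) -> no flip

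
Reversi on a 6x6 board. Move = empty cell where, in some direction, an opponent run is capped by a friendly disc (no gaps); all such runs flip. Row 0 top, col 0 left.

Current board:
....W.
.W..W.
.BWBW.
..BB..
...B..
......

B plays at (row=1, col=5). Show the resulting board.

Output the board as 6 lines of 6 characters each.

Answer: ....W.
.W..WB
.BWBB.
..BB..
...B..
......

Derivation:
Place B at (1,5); scan 8 dirs for brackets.
Dir NW: opp run (0,4), next=edge -> no flip
Dir N: first cell '.' (not opp) -> no flip
Dir NE: edge -> no flip
Dir W: opp run (1,4), next='.' -> no flip
Dir E: edge -> no flip
Dir SW: opp run (2,4) capped by B -> flip
Dir S: first cell '.' (not opp) -> no flip
Dir SE: edge -> no flip
All flips: (2,4)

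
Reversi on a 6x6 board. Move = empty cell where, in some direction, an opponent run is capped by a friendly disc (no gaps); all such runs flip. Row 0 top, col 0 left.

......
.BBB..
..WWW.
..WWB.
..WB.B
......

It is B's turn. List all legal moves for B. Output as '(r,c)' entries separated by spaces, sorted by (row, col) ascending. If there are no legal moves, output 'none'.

Answer: (1,4) (2,1) (3,1) (3,5) (4,1) (4,4) (5,2)

Derivation:
(1,4): flips 1 -> legal
(1,5): no bracket -> illegal
(2,1): flips 1 -> legal
(2,5): no bracket -> illegal
(3,1): flips 3 -> legal
(3,5): flips 1 -> legal
(4,1): flips 1 -> legal
(4,4): flips 2 -> legal
(5,1): no bracket -> illegal
(5,2): flips 3 -> legal
(5,3): no bracket -> illegal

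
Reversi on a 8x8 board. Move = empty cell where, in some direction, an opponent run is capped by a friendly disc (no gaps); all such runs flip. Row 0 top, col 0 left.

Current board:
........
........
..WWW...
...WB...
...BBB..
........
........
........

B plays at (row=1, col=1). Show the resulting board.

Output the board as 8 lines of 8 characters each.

Answer: ........
.B......
..BWW...
...BB...
...BBB..
........
........
........

Derivation:
Place B at (1,1); scan 8 dirs for brackets.
Dir NW: first cell '.' (not opp) -> no flip
Dir N: first cell '.' (not opp) -> no flip
Dir NE: first cell '.' (not opp) -> no flip
Dir W: first cell '.' (not opp) -> no flip
Dir E: first cell '.' (not opp) -> no flip
Dir SW: first cell '.' (not opp) -> no flip
Dir S: first cell '.' (not opp) -> no flip
Dir SE: opp run (2,2) (3,3) capped by B -> flip
All flips: (2,2) (3,3)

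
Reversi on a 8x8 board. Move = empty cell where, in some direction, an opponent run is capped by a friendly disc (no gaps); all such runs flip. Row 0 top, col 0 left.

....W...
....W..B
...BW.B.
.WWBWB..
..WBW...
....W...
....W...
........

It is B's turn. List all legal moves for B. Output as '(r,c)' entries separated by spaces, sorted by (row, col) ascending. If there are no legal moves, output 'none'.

Answer: (0,5) (1,3) (1,5) (2,1) (2,5) (3,0) (4,1) (4,5) (5,1) (5,3) (5,5) (6,5)

Derivation:
(0,3): no bracket -> illegal
(0,5): flips 1 -> legal
(1,3): flips 1 -> legal
(1,5): flips 1 -> legal
(2,0): no bracket -> illegal
(2,1): flips 1 -> legal
(2,2): no bracket -> illegal
(2,5): flips 2 -> legal
(3,0): flips 2 -> legal
(4,0): no bracket -> illegal
(4,1): flips 2 -> legal
(4,5): flips 2 -> legal
(5,1): flips 1 -> legal
(5,2): no bracket -> illegal
(5,3): flips 1 -> legal
(5,5): flips 1 -> legal
(6,3): no bracket -> illegal
(6,5): flips 1 -> legal
(7,3): no bracket -> illegal
(7,4): no bracket -> illegal
(7,5): no bracket -> illegal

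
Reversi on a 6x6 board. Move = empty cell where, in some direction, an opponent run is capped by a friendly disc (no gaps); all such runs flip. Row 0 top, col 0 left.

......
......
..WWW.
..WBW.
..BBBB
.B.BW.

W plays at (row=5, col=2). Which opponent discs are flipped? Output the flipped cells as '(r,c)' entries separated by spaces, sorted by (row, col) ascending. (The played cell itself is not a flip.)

Answer: (4,2) (4,3) (5,3)

Derivation:
Dir NW: first cell '.' (not opp) -> no flip
Dir N: opp run (4,2) capped by W -> flip
Dir NE: opp run (4,3) capped by W -> flip
Dir W: opp run (5,1), next='.' -> no flip
Dir E: opp run (5,3) capped by W -> flip
Dir SW: edge -> no flip
Dir S: edge -> no flip
Dir SE: edge -> no flip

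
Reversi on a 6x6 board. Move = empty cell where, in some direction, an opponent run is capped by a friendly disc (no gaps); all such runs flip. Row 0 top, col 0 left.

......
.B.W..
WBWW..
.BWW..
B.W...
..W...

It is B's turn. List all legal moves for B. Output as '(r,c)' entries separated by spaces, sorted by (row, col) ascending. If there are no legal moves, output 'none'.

(0,2): no bracket -> illegal
(0,3): no bracket -> illegal
(0,4): flips 2 -> legal
(1,0): no bracket -> illegal
(1,2): no bracket -> illegal
(1,4): no bracket -> illegal
(2,4): flips 2 -> legal
(3,0): no bracket -> illegal
(3,4): flips 2 -> legal
(4,1): no bracket -> illegal
(4,3): flips 1 -> legal
(4,4): flips 2 -> legal
(5,1): no bracket -> illegal
(5,3): flips 1 -> legal

Answer: (0,4) (2,4) (3,4) (4,3) (4,4) (5,3)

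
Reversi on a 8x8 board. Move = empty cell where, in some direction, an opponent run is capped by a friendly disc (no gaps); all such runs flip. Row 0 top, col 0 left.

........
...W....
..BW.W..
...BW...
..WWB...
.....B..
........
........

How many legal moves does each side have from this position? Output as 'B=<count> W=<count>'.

Answer: B=7 W=6

Derivation:
-- B to move --
(0,2): no bracket -> illegal
(0,3): flips 2 -> legal
(0,4): flips 1 -> legal
(1,2): no bracket -> illegal
(1,4): no bracket -> illegal
(1,5): no bracket -> illegal
(1,6): no bracket -> illegal
(2,4): flips 2 -> legal
(2,6): no bracket -> illegal
(3,1): no bracket -> illegal
(3,2): no bracket -> illegal
(3,5): flips 1 -> legal
(3,6): no bracket -> illegal
(4,1): flips 2 -> legal
(4,5): no bracket -> illegal
(5,1): flips 1 -> legal
(5,2): no bracket -> illegal
(5,3): flips 1 -> legal
(5,4): no bracket -> illegal
B mobility = 7
-- W to move --
(1,1): no bracket -> illegal
(1,2): no bracket -> illegal
(2,1): flips 1 -> legal
(2,4): flips 1 -> legal
(3,1): flips 1 -> legal
(3,2): flips 1 -> legal
(3,5): no bracket -> illegal
(4,5): flips 1 -> legal
(4,6): no bracket -> illegal
(5,3): no bracket -> illegal
(5,4): flips 1 -> legal
(5,6): no bracket -> illegal
(6,4): no bracket -> illegal
(6,5): no bracket -> illegal
(6,6): no bracket -> illegal
W mobility = 6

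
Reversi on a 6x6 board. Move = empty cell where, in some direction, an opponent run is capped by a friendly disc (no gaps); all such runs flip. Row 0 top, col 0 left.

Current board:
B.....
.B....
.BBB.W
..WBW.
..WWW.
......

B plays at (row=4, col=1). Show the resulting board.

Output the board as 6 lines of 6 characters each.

Answer: B.....
.B....
.BBB.W
..BBW.
.BWWW.
......

Derivation:
Place B at (4,1); scan 8 dirs for brackets.
Dir NW: first cell '.' (not opp) -> no flip
Dir N: first cell '.' (not opp) -> no flip
Dir NE: opp run (3,2) capped by B -> flip
Dir W: first cell '.' (not opp) -> no flip
Dir E: opp run (4,2) (4,3) (4,4), next='.' -> no flip
Dir SW: first cell '.' (not opp) -> no flip
Dir S: first cell '.' (not opp) -> no flip
Dir SE: first cell '.' (not opp) -> no flip
All flips: (3,2)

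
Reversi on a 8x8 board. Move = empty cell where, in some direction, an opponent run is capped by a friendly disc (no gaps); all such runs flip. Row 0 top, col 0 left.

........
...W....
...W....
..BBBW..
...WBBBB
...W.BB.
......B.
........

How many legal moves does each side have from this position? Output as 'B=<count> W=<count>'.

Answer: B=12 W=7

Derivation:
-- B to move --
(0,2): no bracket -> illegal
(0,3): flips 2 -> legal
(0,4): no bracket -> illegal
(1,2): flips 1 -> legal
(1,4): flips 1 -> legal
(2,2): no bracket -> illegal
(2,4): flips 1 -> legal
(2,5): flips 1 -> legal
(2,6): flips 1 -> legal
(3,6): flips 1 -> legal
(4,2): flips 1 -> legal
(5,2): flips 1 -> legal
(5,4): flips 1 -> legal
(6,2): flips 1 -> legal
(6,3): flips 2 -> legal
(6,4): no bracket -> illegal
B mobility = 12
-- W to move --
(2,1): flips 1 -> legal
(2,2): no bracket -> illegal
(2,4): no bracket -> illegal
(2,5): flips 1 -> legal
(3,1): flips 3 -> legal
(3,6): no bracket -> illegal
(3,7): no bracket -> illegal
(4,1): flips 1 -> legal
(4,2): no bracket -> illegal
(5,4): no bracket -> illegal
(5,7): flips 1 -> legal
(6,4): no bracket -> illegal
(6,5): flips 2 -> legal
(6,7): flips 3 -> legal
(7,5): no bracket -> illegal
(7,6): no bracket -> illegal
(7,7): no bracket -> illegal
W mobility = 7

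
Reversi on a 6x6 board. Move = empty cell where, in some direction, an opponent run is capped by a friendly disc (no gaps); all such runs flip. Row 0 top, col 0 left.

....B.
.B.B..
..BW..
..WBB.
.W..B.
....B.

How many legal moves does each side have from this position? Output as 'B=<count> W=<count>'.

-- B to move --
(1,2): flips 1 -> legal
(1,4): no bracket -> illegal
(2,1): no bracket -> illegal
(2,4): flips 1 -> legal
(3,0): no bracket -> illegal
(3,1): flips 1 -> legal
(4,0): no bracket -> illegal
(4,2): flips 1 -> legal
(4,3): no bracket -> illegal
(5,0): no bracket -> illegal
(5,1): no bracket -> illegal
(5,2): no bracket -> illegal
B mobility = 4
-- W to move --
(0,0): no bracket -> illegal
(0,1): no bracket -> illegal
(0,2): no bracket -> illegal
(0,3): flips 1 -> legal
(0,5): no bracket -> illegal
(1,0): no bracket -> illegal
(1,2): flips 1 -> legal
(1,4): no bracket -> illegal
(1,5): no bracket -> illegal
(2,0): no bracket -> illegal
(2,1): flips 1 -> legal
(2,4): no bracket -> illegal
(2,5): no bracket -> illegal
(3,1): no bracket -> illegal
(3,5): flips 2 -> legal
(4,2): no bracket -> illegal
(4,3): flips 1 -> legal
(4,5): flips 1 -> legal
(5,3): no bracket -> illegal
(5,5): no bracket -> illegal
W mobility = 6

Answer: B=4 W=6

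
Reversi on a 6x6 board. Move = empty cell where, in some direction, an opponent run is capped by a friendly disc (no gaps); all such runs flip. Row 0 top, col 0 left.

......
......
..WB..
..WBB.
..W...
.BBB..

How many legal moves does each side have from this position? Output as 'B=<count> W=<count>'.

Answer: B=5 W=4

Derivation:
-- B to move --
(1,1): flips 1 -> legal
(1,2): flips 3 -> legal
(1,3): no bracket -> illegal
(2,1): flips 1 -> legal
(3,1): flips 2 -> legal
(4,1): flips 1 -> legal
(4,3): no bracket -> illegal
B mobility = 5
-- W to move --
(1,2): no bracket -> illegal
(1,3): no bracket -> illegal
(1,4): flips 1 -> legal
(2,4): flips 2 -> legal
(2,5): no bracket -> illegal
(3,5): flips 2 -> legal
(4,0): no bracket -> illegal
(4,1): no bracket -> illegal
(4,3): no bracket -> illegal
(4,4): flips 1 -> legal
(4,5): no bracket -> illegal
(5,0): no bracket -> illegal
(5,4): no bracket -> illegal
W mobility = 4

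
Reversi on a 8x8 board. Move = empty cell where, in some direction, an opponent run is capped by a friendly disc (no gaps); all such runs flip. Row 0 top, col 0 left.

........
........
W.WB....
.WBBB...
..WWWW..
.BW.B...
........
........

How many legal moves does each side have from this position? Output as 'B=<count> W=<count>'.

-- B to move --
(1,0): no bracket -> illegal
(1,1): flips 1 -> legal
(1,2): flips 1 -> legal
(1,3): no bracket -> illegal
(2,1): flips 1 -> legal
(3,0): flips 1 -> legal
(3,5): no bracket -> illegal
(3,6): flips 1 -> legal
(4,0): no bracket -> illegal
(4,1): no bracket -> illegal
(4,6): no bracket -> illegal
(5,3): flips 2 -> legal
(5,5): flips 1 -> legal
(5,6): flips 1 -> legal
(6,1): flips 2 -> legal
(6,2): flips 2 -> legal
(6,3): no bracket -> illegal
B mobility = 10
-- W to move --
(1,2): flips 2 -> legal
(1,3): flips 2 -> legal
(1,4): no bracket -> illegal
(2,1): flips 1 -> legal
(2,4): flips 3 -> legal
(2,5): flips 1 -> legal
(3,5): flips 3 -> legal
(4,0): no bracket -> illegal
(4,1): no bracket -> illegal
(5,0): flips 1 -> legal
(5,3): no bracket -> illegal
(5,5): no bracket -> illegal
(6,0): flips 1 -> legal
(6,1): no bracket -> illegal
(6,2): no bracket -> illegal
(6,3): flips 1 -> legal
(6,4): flips 1 -> legal
(6,5): flips 1 -> legal
W mobility = 11

Answer: B=10 W=11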